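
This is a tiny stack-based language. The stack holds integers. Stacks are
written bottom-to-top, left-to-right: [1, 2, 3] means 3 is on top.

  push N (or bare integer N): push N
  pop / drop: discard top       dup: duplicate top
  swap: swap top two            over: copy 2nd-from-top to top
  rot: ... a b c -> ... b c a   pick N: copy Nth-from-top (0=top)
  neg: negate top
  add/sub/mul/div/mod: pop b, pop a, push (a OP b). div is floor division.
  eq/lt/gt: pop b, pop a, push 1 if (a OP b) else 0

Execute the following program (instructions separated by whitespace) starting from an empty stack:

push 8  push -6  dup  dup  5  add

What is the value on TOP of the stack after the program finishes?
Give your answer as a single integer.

Answer: -1

Derivation:
After 'push 8': [8]
After 'push -6': [8, -6]
After 'dup': [8, -6, -6]
After 'dup': [8, -6, -6, -6]
After 'push 5': [8, -6, -6, -6, 5]
After 'add': [8, -6, -6, -1]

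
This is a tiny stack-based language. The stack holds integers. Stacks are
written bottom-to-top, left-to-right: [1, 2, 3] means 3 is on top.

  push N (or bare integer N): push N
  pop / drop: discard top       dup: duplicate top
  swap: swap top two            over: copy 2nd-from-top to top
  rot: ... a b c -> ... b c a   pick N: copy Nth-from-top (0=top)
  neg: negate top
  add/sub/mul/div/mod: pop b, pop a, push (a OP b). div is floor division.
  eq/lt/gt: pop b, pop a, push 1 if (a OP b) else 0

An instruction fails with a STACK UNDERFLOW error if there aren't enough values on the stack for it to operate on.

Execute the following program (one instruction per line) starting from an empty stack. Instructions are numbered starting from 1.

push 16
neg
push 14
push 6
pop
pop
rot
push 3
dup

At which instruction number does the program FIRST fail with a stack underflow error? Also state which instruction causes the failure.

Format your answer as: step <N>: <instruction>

Step 1 ('push 16'): stack = [16], depth = 1
Step 2 ('neg'): stack = [-16], depth = 1
Step 3 ('push 14'): stack = [-16, 14], depth = 2
Step 4 ('push 6'): stack = [-16, 14, 6], depth = 3
Step 5 ('pop'): stack = [-16, 14], depth = 2
Step 6 ('pop'): stack = [-16], depth = 1
Step 7 ('rot'): needs 3 value(s) but depth is 1 — STACK UNDERFLOW

Answer: step 7: rot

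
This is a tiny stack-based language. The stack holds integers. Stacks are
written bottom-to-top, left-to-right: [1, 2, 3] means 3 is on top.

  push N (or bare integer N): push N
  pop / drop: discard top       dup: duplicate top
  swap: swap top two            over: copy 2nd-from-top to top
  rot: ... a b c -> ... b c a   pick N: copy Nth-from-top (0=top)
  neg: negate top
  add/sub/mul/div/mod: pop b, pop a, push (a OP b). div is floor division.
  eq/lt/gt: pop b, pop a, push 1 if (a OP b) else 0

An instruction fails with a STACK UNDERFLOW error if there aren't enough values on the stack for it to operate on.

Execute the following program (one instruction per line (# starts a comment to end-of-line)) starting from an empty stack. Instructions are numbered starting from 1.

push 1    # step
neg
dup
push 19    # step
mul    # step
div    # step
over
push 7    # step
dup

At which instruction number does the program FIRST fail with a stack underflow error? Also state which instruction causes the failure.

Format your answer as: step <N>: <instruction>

Answer: step 7: over

Derivation:
Step 1 ('push 1'): stack = [1], depth = 1
Step 2 ('neg'): stack = [-1], depth = 1
Step 3 ('dup'): stack = [-1, -1], depth = 2
Step 4 ('push 19'): stack = [-1, -1, 19], depth = 3
Step 5 ('mul'): stack = [-1, -19], depth = 2
Step 6 ('div'): stack = [0], depth = 1
Step 7 ('over'): needs 2 value(s) but depth is 1 — STACK UNDERFLOW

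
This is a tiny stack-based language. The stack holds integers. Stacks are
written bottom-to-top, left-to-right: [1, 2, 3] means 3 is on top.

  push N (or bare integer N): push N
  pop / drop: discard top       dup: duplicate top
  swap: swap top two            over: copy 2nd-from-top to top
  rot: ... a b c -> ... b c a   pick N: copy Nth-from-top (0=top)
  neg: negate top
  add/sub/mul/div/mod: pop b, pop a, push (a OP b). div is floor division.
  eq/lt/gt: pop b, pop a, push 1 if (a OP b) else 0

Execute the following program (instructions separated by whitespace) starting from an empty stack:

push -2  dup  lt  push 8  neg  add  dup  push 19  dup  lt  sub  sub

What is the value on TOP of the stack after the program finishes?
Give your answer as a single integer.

Answer: 0

Derivation:
After 'push -2': [-2]
After 'dup': [-2, -2]
After 'lt': [0]
After 'push 8': [0, 8]
After 'neg': [0, -8]
After 'add': [-8]
After 'dup': [-8, -8]
After 'push 19': [-8, -8, 19]
After 'dup': [-8, -8, 19, 19]
After 'lt': [-8, -8, 0]
After 'sub': [-8, -8]
After 'sub': [0]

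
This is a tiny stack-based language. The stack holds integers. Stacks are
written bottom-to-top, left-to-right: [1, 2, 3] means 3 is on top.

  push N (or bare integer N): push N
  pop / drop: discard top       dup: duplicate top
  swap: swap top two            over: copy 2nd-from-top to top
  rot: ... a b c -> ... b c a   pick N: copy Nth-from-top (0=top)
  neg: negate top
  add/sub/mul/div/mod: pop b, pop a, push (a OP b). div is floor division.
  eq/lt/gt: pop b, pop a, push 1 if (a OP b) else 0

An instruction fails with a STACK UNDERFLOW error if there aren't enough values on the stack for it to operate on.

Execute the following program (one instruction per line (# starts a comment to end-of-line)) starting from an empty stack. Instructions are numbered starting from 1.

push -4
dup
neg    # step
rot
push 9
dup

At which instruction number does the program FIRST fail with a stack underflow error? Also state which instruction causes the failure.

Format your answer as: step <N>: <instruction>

Answer: step 4: rot

Derivation:
Step 1 ('push -4'): stack = [-4], depth = 1
Step 2 ('dup'): stack = [-4, -4], depth = 2
Step 3 ('neg'): stack = [-4, 4], depth = 2
Step 4 ('rot'): needs 3 value(s) but depth is 2 — STACK UNDERFLOW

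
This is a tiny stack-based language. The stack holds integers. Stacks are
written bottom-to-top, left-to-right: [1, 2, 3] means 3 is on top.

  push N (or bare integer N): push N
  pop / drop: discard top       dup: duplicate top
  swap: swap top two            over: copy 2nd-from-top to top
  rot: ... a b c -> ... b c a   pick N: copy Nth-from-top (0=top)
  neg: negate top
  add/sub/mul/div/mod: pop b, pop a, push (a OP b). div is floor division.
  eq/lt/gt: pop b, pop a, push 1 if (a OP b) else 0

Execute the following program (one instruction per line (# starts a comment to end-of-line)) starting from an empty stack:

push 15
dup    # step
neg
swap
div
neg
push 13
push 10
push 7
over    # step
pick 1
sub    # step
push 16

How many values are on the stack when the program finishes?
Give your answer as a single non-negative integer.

After 'push 15': stack = [15] (depth 1)
After 'dup': stack = [15, 15] (depth 2)
After 'neg': stack = [15, -15] (depth 2)
After 'swap': stack = [-15, 15] (depth 2)
After 'div': stack = [-1] (depth 1)
After 'neg': stack = [1] (depth 1)
After 'push 13': stack = [1, 13] (depth 2)
After 'push 10': stack = [1, 13, 10] (depth 3)
After 'push 7': stack = [1, 13, 10, 7] (depth 4)
After 'over': stack = [1, 13, 10, 7, 10] (depth 5)
After 'pick 1': stack = [1, 13, 10, 7, 10, 7] (depth 6)
After 'sub': stack = [1, 13, 10, 7, 3] (depth 5)
After 'push 16': stack = [1, 13, 10, 7, 3, 16] (depth 6)

Answer: 6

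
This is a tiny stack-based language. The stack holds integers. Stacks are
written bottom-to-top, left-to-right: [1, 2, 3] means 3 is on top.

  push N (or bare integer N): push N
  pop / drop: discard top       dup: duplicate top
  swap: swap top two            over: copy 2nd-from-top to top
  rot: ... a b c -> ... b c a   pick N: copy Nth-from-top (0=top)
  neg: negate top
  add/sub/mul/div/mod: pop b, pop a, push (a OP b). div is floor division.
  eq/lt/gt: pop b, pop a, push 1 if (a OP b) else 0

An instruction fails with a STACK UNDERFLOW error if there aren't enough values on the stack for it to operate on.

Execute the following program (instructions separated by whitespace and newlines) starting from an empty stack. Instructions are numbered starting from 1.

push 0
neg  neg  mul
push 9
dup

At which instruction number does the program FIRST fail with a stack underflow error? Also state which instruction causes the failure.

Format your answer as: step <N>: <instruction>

Step 1 ('push 0'): stack = [0], depth = 1
Step 2 ('neg'): stack = [0], depth = 1
Step 3 ('neg'): stack = [0], depth = 1
Step 4 ('mul'): needs 2 value(s) but depth is 1 — STACK UNDERFLOW

Answer: step 4: mul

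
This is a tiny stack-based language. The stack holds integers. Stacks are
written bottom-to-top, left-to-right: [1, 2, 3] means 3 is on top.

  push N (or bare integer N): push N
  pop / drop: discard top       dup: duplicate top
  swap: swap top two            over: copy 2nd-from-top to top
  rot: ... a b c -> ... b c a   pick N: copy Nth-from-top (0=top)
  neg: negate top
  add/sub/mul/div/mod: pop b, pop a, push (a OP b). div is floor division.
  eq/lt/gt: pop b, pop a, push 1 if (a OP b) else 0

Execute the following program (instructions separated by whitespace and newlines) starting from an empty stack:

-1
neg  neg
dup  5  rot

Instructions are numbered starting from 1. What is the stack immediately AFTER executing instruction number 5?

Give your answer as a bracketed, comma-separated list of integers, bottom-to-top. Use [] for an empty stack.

Step 1 ('-1'): [-1]
Step 2 ('neg'): [1]
Step 3 ('neg'): [-1]
Step 4 ('dup'): [-1, -1]
Step 5 ('5'): [-1, -1, 5]

Answer: [-1, -1, 5]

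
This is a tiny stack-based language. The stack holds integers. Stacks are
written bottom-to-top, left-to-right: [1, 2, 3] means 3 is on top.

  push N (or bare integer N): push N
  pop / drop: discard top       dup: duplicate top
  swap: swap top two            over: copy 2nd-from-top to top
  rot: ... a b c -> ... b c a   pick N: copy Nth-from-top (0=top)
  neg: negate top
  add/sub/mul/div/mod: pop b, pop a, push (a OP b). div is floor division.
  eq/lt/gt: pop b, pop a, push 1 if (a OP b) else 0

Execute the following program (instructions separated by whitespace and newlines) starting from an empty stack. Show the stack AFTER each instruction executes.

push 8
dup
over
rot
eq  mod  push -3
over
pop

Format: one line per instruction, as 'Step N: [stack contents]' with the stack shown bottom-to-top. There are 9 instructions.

Step 1: [8]
Step 2: [8, 8]
Step 3: [8, 8, 8]
Step 4: [8, 8, 8]
Step 5: [8, 1]
Step 6: [0]
Step 7: [0, -3]
Step 8: [0, -3, 0]
Step 9: [0, -3]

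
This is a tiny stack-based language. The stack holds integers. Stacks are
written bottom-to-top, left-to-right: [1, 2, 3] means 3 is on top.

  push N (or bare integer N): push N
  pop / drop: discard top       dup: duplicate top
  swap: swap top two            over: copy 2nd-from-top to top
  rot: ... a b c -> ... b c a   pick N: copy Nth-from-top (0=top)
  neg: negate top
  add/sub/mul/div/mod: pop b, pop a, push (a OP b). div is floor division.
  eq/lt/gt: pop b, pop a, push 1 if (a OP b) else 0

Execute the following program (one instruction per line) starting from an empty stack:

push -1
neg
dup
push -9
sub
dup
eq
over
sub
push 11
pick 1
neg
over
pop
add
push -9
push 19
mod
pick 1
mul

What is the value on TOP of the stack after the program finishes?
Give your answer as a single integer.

After 'push -1': [-1]
After 'neg': [1]
After 'dup': [1, 1]
After 'push -9': [1, 1, -9]
After 'sub': [1, 10]
After 'dup': [1, 10, 10]
After 'eq': [1, 1]
After 'over': [1, 1, 1]
After 'sub': [1, 0]
After 'push 11': [1, 0, 11]
After 'pick 1': [1, 0, 11, 0]
After 'neg': [1, 0, 11, 0]
After 'over': [1, 0, 11, 0, 11]
After 'pop': [1, 0, 11, 0]
After 'add': [1, 0, 11]
After 'push -9': [1, 0, 11, -9]
After 'push 19': [1, 0, 11, -9, 19]
After 'mod': [1, 0, 11, 10]
After 'pick 1': [1, 0, 11, 10, 11]
After 'mul': [1, 0, 11, 110]

Answer: 110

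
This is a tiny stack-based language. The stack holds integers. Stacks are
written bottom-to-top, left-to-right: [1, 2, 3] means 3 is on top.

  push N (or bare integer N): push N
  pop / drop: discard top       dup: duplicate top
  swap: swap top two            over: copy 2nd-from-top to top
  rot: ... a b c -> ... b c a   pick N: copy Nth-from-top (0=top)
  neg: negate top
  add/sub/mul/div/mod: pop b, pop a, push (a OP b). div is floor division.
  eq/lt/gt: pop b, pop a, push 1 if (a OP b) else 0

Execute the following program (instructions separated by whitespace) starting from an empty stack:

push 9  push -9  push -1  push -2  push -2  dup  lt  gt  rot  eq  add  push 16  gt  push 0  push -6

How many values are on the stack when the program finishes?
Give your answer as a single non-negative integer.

After 'push 9': stack = [9] (depth 1)
After 'push -9': stack = [9, -9] (depth 2)
After 'push -1': stack = [9, -9, -1] (depth 3)
After 'push -2': stack = [9, -9, -1, -2] (depth 4)
After 'push -2': stack = [9, -9, -1, -2, -2] (depth 5)
After 'dup': stack = [9, -9, -1, -2, -2, -2] (depth 6)
After 'lt': stack = [9, -9, -1, -2, 0] (depth 5)
After 'gt': stack = [9, -9, -1, 0] (depth 4)
After 'rot': stack = [9, -1, 0, -9] (depth 4)
After 'eq': stack = [9, -1, 0] (depth 3)
After 'add': stack = [9, -1] (depth 2)
After 'push 16': stack = [9, -1, 16] (depth 3)
After 'gt': stack = [9, 0] (depth 2)
After 'push 0': stack = [9, 0, 0] (depth 3)
After 'push -6': stack = [9, 0, 0, -6] (depth 4)

Answer: 4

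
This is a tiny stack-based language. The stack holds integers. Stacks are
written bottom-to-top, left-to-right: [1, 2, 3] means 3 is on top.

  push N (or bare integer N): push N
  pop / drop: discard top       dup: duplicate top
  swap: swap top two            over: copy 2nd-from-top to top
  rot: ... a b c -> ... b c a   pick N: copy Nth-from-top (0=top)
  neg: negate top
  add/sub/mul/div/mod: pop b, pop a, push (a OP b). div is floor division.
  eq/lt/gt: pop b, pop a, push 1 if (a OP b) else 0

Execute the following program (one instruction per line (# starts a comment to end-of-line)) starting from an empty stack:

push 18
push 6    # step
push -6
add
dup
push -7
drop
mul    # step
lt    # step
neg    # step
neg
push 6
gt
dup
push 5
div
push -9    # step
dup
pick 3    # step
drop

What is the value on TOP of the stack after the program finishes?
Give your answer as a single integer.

After 'push 18': [18]
After 'push 6': [18, 6]
After 'push -6': [18, 6, -6]
After 'add': [18, 0]
After 'dup': [18, 0, 0]
After 'push -7': [18, 0, 0, -7]
After 'drop': [18, 0, 0]
After 'mul': [18, 0]
After 'lt': [0]
After 'neg': [0]
After 'neg': [0]
After 'push 6': [0, 6]
After 'gt': [0]
After 'dup': [0, 0]
After 'push 5': [0, 0, 5]
After 'div': [0, 0]
After 'push -9': [0, 0, -9]
After 'dup': [0, 0, -9, -9]
After 'pick 3': [0, 0, -9, -9, 0]
After 'drop': [0, 0, -9, -9]

Answer: -9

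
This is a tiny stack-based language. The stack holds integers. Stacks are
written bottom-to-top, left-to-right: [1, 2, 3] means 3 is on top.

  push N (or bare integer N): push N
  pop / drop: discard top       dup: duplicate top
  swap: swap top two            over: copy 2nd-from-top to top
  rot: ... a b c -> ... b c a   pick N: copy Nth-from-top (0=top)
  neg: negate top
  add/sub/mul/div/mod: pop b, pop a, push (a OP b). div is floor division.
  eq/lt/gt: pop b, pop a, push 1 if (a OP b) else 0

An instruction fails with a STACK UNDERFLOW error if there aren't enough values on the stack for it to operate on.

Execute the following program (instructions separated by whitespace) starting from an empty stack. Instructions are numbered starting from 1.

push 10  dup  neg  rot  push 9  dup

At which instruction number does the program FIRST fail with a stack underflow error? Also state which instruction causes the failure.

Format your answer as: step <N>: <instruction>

Step 1 ('push 10'): stack = [10], depth = 1
Step 2 ('dup'): stack = [10, 10], depth = 2
Step 3 ('neg'): stack = [10, -10], depth = 2
Step 4 ('rot'): needs 3 value(s) but depth is 2 — STACK UNDERFLOW

Answer: step 4: rot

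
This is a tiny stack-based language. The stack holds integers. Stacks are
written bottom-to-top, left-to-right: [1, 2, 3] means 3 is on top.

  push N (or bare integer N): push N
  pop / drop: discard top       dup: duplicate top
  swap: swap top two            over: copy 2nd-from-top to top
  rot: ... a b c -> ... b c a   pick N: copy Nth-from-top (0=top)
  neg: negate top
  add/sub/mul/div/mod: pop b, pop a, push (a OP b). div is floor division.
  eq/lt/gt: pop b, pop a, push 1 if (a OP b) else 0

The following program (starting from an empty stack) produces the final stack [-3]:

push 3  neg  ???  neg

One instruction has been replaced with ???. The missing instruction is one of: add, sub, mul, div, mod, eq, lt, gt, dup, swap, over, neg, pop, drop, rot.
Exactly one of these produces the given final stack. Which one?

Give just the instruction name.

Stack before ???: [-3]
Stack after ???:  [3]
The instruction that transforms [-3] -> [3] is: neg

Answer: neg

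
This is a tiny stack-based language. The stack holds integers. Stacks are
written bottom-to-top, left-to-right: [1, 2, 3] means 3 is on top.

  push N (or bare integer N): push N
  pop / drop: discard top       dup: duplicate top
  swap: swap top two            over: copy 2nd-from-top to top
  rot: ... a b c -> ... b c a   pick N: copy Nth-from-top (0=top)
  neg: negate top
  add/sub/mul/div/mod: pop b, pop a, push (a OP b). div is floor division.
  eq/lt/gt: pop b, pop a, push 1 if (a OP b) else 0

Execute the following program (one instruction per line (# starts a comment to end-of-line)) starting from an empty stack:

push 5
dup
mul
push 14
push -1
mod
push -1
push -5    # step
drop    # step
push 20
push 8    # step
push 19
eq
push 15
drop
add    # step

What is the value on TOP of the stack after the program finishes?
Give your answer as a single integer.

Answer: 20

Derivation:
After 'push 5': [5]
After 'dup': [5, 5]
After 'mul': [25]
After 'push 14': [25, 14]
After 'push -1': [25, 14, -1]
After 'mod': [25, 0]
After 'push -1': [25, 0, -1]
After 'push -5': [25, 0, -1, -5]
After 'drop': [25, 0, -1]
After 'push 20': [25, 0, -1, 20]
After 'push 8': [25, 0, -1, 20, 8]
After 'push 19': [25, 0, -1, 20, 8, 19]
After 'eq': [25, 0, -1, 20, 0]
After 'push 15': [25, 0, -1, 20, 0, 15]
After 'drop': [25, 0, -1, 20, 0]
After 'add': [25, 0, -1, 20]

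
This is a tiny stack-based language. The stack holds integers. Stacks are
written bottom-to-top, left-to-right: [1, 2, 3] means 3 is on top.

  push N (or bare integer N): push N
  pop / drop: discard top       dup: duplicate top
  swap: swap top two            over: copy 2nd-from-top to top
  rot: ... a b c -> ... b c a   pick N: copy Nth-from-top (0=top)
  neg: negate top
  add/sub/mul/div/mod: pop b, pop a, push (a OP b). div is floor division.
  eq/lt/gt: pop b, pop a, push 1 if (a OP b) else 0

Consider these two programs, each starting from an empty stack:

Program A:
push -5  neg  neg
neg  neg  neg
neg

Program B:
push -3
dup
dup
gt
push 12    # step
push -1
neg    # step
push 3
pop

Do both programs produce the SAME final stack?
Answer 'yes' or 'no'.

Program A trace:
  After 'push -5': [-5]
  After 'neg': [5]
  After 'neg': [-5]
  After 'neg': [5]
  After 'neg': [-5]
  After 'neg': [5]
  After 'neg': [-5]
Program A final stack: [-5]

Program B trace:
  After 'push -3': [-3]
  After 'dup': [-3, -3]
  After 'dup': [-3, -3, -3]
  After 'gt': [-3, 0]
  After 'push 12': [-3, 0, 12]
  After 'push -1': [-3, 0, 12, -1]
  After 'neg': [-3, 0, 12, 1]
  After 'push 3': [-3, 0, 12, 1, 3]
  After 'pop': [-3, 0, 12, 1]
Program B final stack: [-3, 0, 12, 1]
Same: no

Answer: no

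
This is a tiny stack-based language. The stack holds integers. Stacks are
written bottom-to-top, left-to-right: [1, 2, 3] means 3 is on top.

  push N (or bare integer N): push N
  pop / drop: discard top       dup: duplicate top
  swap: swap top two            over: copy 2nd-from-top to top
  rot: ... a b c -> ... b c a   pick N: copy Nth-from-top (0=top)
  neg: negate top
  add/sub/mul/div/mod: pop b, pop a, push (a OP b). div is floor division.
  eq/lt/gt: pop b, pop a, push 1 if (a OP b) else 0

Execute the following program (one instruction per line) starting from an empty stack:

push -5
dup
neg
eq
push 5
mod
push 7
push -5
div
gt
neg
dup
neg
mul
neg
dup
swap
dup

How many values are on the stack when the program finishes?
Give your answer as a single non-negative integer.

After 'push -5': stack = [-5] (depth 1)
After 'dup': stack = [-5, -5] (depth 2)
After 'neg': stack = [-5, 5] (depth 2)
After 'eq': stack = [0] (depth 1)
After 'push 5': stack = [0, 5] (depth 2)
After 'mod': stack = [0] (depth 1)
After 'push 7': stack = [0, 7] (depth 2)
After 'push -5': stack = [0, 7, -5] (depth 3)
After 'div': stack = [0, -2] (depth 2)
After 'gt': stack = [1] (depth 1)
After 'neg': stack = [-1] (depth 1)
After 'dup': stack = [-1, -1] (depth 2)
After 'neg': stack = [-1, 1] (depth 2)
After 'mul': stack = [-1] (depth 1)
After 'neg': stack = [1] (depth 1)
After 'dup': stack = [1, 1] (depth 2)
After 'swap': stack = [1, 1] (depth 2)
After 'dup': stack = [1, 1, 1] (depth 3)

Answer: 3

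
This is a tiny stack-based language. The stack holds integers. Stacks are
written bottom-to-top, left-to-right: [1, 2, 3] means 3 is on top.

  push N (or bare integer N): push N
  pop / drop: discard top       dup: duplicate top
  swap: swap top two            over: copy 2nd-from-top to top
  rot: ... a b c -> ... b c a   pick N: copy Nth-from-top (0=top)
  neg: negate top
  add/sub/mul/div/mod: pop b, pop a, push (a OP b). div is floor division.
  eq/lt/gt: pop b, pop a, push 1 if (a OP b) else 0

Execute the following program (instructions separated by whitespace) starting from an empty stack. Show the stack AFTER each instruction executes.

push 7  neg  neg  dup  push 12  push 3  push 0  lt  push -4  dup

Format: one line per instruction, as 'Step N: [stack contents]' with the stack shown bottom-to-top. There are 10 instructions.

Step 1: [7]
Step 2: [-7]
Step 3: [7]
Step 4: [7, 7]
Step 5: [7, 7, 12]
Step 6: [7, 7, 12, 3]
Step 7: [7, 7, 12, 3, 0]
Step 8: [7, 7, 12, 0]
Step 9: [7, 7, 12, 0, -4]
Step 10: [7, 7, 12, 0, -4, -4]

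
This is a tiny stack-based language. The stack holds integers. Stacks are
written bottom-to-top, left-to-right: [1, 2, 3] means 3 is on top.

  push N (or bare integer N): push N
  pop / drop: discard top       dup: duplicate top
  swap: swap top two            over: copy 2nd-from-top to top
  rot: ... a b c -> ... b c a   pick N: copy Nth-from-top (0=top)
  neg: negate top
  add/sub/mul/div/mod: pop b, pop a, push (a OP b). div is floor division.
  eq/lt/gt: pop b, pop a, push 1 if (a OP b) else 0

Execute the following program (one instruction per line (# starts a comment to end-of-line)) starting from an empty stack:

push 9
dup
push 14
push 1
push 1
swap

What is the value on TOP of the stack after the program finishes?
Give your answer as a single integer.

After 'push 9': [9]
After 'dup': [9, 9]
After 'push 14': [9, 9, 14]
After 'push 1': [9, 9, 14, 1]
After 'push 1': [9, 9, 14, 1, 1]
After 'swap': [9, 9, 14, 1, 1]

Answer: 1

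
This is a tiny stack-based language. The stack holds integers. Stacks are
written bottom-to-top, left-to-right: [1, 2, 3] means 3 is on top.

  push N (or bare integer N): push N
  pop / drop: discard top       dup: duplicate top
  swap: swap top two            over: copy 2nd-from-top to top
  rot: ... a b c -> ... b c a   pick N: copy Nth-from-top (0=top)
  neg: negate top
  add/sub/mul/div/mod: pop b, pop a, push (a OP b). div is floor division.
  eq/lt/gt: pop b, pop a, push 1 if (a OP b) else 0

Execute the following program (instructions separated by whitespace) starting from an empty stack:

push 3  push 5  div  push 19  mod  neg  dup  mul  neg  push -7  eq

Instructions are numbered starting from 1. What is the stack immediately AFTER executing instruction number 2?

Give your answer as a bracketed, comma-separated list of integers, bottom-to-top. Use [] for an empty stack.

Step 1 ('push 3'): [3]
Step 2 ('push 5'): [3, 5]

Answer: [3, 5]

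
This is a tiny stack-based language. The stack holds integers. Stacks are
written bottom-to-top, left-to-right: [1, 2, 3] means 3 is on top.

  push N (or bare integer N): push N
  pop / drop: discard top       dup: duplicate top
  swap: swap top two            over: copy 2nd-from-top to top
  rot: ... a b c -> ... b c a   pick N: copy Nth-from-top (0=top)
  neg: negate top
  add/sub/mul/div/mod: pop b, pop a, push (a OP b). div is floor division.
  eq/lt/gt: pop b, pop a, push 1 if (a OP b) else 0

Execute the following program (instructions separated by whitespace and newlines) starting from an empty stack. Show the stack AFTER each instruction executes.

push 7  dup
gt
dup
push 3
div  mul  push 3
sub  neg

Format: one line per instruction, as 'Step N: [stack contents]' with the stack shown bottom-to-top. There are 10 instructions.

Step 1: [7]
Step 2: [7, 7]
Step 3: [0]
Step 4: [0, 0]
Step 5: [0, 0, 3]
Step 6: [0, 0]
Step 7: [0]
Step 8: [0, 3]
Step 9: [-3]
Step 10: [3]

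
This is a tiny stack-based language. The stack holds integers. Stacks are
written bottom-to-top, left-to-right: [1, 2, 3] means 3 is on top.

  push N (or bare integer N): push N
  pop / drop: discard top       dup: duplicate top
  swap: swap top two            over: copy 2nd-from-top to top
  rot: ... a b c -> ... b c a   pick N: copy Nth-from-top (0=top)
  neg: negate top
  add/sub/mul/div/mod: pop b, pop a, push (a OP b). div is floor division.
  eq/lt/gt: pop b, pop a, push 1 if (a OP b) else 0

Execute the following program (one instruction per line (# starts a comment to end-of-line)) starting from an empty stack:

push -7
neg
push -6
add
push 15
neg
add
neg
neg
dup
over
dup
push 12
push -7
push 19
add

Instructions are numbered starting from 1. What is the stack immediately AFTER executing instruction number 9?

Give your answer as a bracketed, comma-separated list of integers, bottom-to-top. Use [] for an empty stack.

Answer: [-14]

Derivation:
Step 1 ('push -7'): [-7]
Step 2 ('neg'): [7]
Step 3 ('push -6'): [7, -6]
Step 4 ('add'): [1]
Step 5 ('push 15'): [1, 15]
Step 6 ('neg'): [1, -15]
Step 7 ('add'): [-14]
Step 8 ('neg'): [14]
Step 9 ('neg'): [-14]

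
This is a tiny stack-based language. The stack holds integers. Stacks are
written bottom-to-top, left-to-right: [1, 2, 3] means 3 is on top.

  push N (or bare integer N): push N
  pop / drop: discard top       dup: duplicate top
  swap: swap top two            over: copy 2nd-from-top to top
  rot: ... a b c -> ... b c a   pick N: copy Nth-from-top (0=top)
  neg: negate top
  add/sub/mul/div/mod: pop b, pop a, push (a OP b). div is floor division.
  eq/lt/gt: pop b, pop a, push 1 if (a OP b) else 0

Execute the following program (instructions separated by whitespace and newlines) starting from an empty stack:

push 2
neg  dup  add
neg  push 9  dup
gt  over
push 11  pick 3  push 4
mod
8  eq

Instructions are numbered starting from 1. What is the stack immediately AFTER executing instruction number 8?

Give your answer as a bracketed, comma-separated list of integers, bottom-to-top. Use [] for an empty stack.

Answer: [4, 0]

Derivation:
Step 1 ('push 2'): [2]
Step 2 ('neg'): [-2]
Step 3 ('dup'): [-2, -2]
Step 4 ('add'): [-4]
Step 5 ('neg'): [4]
Step 6 ('push 9'): [4, 9]
Step 7 ('dup'): [4, 9, 9]
Step 8 ('gt'): [4, 0]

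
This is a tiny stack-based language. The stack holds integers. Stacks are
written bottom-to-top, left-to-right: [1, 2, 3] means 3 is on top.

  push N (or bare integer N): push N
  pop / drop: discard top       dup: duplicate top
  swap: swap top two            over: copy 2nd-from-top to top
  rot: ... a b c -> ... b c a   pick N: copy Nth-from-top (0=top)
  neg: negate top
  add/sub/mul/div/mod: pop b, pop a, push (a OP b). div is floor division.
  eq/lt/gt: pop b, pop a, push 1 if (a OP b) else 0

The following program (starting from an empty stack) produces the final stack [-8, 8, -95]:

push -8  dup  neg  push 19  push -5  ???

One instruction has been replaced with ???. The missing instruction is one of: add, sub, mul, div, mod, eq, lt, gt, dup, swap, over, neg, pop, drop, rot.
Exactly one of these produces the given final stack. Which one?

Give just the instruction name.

Stack before ???: [-8, 8, 19, -5]
Stack after ???:  [-8, 8, -95]
The instruction that transforms [-8, 8, 19, -5] -> [-8, 8, -95] is: mul

Answer: mul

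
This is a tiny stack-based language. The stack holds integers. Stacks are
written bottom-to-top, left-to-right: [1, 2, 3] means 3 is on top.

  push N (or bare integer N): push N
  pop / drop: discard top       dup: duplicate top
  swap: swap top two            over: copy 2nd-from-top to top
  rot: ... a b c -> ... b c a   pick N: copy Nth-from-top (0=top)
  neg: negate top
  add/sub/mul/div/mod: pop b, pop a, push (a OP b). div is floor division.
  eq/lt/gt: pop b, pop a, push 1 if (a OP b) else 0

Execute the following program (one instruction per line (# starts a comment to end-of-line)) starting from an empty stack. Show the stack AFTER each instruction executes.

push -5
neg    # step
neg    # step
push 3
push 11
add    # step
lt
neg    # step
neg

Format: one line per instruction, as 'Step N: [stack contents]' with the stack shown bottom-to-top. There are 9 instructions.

Step 1: [-5]
Step 2: [5]
Step 3: [-5]
Step 4: [-5, 3]
Step 5: [-5, 3, 11]
Step 6: [-5, 14]
Step 7: [1]
Step 8: [-1]
Step 9: [1]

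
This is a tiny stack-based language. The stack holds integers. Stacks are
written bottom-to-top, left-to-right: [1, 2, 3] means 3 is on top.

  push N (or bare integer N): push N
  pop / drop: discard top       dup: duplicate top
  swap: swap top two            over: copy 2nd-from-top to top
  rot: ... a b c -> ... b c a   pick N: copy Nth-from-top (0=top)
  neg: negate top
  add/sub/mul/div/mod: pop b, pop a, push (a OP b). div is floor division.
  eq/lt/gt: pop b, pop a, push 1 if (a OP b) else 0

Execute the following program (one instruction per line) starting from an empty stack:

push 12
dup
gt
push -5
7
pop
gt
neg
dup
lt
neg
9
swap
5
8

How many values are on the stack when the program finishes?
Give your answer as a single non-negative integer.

Answer: 4

Derivation:
After 'push 12': stack = [12] (depth 1)
After 'dup': stack = [12, 12] (depth 2)
After 'gt': stack = [0] (depth 1)
After 'push -5': stack = [0, -5] (depth 2)
After 'push 7': stack = [0, -5, 7] (depth 3)
After 'pop': stack = [0, -5] (depth 2)
After 'gt': stack = [1] (depth 1)
After 'neg': stack = [-1] (depth 1)
After 'dup': stack = [-1, -1] (depth 2)
After 'lt': stack = [0] (depth 1)
After 'neg': stack = [0] (depth 1)
After 'push 9': stack = [0, 9] (depth 2)
After 'swap': stack = [9, 0] (depth 2)
After 'push 5': stack = [9, 0, 5] (depth 3)
After 'push 8': stack = [9, 0, 5, 8] (depth 4)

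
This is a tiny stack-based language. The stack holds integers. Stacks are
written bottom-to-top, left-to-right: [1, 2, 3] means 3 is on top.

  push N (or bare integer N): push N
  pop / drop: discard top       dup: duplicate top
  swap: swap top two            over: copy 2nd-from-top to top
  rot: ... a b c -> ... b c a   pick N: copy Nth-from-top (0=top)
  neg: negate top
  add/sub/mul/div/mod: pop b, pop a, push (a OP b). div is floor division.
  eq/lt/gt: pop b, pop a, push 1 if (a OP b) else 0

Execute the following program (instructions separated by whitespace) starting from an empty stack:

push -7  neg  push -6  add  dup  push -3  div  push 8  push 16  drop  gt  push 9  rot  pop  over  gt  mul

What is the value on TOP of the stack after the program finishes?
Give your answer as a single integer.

After 'push -7': [-7]
After 'neg': [7]
After 'push -6': [7, -6]
After 'add': [1]
After 'dup': [1, 1]
After 'push -3': [1, 1, -3]
After 'div': [1, -1]
After 'push 8': [1, -1, 8]
After 'push 16': [1, -1, 8, 16]
After 'drop': [1, -1, 8]
After 'gt': [1, 0]
After 'push 9': [1, 0, 9]
After 'rot': [0, 9, 1]
After 'pop': [0, 9]
After 'over': [0, 9, 0]
After 'gt': [0, 1]
After 'mul': [0]

Answer: 0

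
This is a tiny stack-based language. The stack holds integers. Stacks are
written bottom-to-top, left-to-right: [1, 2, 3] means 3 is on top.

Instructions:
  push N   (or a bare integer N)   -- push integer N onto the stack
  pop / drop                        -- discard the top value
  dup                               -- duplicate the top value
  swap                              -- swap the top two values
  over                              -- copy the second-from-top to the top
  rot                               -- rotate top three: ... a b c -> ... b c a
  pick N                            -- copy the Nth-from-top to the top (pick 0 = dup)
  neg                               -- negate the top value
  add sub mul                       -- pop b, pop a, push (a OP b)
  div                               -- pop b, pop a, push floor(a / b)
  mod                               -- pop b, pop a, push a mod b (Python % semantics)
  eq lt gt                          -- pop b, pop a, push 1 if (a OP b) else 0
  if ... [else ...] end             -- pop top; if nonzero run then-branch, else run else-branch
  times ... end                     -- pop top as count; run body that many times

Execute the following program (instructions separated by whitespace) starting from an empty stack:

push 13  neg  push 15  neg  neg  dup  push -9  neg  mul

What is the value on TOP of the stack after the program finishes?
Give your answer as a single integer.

After 'push 13': [13]
After 'neg': [-13]
After 'push 15': [-13, 15]
After 'neg': [-13, -15]
After 'neg': [-13, 15]
After 'dup': [-13, 15, 15]
After 'push -9': [-13, 15, 15, -9]
After 'neg': [-13, 15, 15, 9]
After 'mul': [-13, 15, 135]

Answer: 135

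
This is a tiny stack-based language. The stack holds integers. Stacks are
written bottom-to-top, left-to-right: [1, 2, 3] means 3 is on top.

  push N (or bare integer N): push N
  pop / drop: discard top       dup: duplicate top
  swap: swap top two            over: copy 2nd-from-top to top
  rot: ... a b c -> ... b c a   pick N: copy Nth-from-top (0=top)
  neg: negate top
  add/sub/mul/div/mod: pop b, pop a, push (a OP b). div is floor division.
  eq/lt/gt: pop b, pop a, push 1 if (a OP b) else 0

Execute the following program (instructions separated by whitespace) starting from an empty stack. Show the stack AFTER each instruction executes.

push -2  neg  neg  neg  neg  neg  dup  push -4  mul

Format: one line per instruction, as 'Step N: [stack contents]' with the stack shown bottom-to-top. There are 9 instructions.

Step 1: [-2]
Step 2: [2]
Step 3: [-2]
Step 4: [2]
Step 5: [-2]
Step 6: [2]
Step 7: [2, 2]
Step 8: [2, 2, -4]
Step 9: [2, -8]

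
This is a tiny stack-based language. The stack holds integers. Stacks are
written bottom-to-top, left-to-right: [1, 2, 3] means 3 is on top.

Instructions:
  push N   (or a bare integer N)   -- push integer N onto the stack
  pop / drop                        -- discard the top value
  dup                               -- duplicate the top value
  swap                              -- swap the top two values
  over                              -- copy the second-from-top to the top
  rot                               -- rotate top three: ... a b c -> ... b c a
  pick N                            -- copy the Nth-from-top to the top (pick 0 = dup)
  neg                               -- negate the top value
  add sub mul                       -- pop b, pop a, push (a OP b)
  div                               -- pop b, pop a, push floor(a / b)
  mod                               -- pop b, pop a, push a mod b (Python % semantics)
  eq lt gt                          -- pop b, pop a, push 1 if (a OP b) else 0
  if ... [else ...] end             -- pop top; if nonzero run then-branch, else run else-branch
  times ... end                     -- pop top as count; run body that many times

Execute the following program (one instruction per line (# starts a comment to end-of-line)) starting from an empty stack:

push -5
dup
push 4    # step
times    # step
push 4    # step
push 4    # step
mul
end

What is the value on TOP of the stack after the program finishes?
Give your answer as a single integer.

After 'push -5': [-5]
After 'dup': [-5, -5]
After 'push 4': [-5, -5, 4]
After 'times': [-5, -5]
After 'push 4': [-5, -5, 4]
After 'push 4': [-5, -5, 4, 4]
After 'mul': [-5, -5, 16]
After 'push 4': [-5, -5, 16, 4]
After 'push 4': [-5, -5, 16, 4, 4]
After 'mul': [-5, -5, 16, 16]
After 'push 4': [-5, -5, 16, 16, 4]
After 'push 4': [-5, -5, 16, 16, 4, 4]
After 'mul': [-5, -5, 16, 16, 16]
After 'push 4': [-5, -5, 16, 16, 16, 4]
After 'push 4': [-5, -5, 16, 16, 16, 4, 4]
After 'mul': [-5, -5, 16, 16, 16, 16]

Answer: 16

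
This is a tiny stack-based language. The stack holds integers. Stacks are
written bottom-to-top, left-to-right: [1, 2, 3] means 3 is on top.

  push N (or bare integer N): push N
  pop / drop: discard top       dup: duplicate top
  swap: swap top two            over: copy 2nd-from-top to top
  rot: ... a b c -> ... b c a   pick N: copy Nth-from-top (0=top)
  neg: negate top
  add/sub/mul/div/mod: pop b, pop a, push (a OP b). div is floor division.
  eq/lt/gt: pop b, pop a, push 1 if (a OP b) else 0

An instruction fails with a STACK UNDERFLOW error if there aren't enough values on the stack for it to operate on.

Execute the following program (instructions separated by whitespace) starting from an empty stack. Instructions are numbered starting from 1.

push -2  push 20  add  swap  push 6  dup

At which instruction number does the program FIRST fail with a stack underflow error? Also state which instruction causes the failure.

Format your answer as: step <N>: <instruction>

Step 1 ('push -2'): stack = [-2], depth = 1
Step 2 ('push 20'): stack = [-2, 20], depth = 2
Step 3 ('add'): stack = [18], depth = 1
Step 4 ('swap'): needs 2 value(s) but depth is 1 — STACK UNDERFLOW

Answer: step 4: swap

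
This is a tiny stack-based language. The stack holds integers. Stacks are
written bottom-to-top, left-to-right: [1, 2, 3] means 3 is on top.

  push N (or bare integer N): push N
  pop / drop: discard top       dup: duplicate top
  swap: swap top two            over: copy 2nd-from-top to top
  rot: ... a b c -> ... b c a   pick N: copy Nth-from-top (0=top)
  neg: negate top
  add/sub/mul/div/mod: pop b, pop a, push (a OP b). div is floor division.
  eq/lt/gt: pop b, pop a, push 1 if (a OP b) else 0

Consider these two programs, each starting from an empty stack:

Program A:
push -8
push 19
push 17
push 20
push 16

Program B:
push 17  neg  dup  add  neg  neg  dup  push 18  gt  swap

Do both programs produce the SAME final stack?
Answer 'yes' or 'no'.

Answer: no

Derivation:
Program A trace:
  After 'push -8': [-8]
  After 'push 19': [-8, 19]
  After 'push 17': [-8, 19, 17]
  After 'push 20': [-8, 19, 17, 20]
  After 'push 16': [-8, 19, 17, 20, 16]
Program A final stack: [-8, 19, 17, 20, 16]

Program B trace:
  After 'push 17': [17]
  After 'neg': [-17]
  After 'dup': [-17, -17]
  After 'add': [-34]
  After 'neg': [34]
  After 'neg': [-34]
  After 'dup': [-34, -34]
  After 'push 18': [-34, -34, 18]
  After 'gt': [-34, 0]
  After 'swap': [0, -34]
Program B final stack: [0, -34]
Same: no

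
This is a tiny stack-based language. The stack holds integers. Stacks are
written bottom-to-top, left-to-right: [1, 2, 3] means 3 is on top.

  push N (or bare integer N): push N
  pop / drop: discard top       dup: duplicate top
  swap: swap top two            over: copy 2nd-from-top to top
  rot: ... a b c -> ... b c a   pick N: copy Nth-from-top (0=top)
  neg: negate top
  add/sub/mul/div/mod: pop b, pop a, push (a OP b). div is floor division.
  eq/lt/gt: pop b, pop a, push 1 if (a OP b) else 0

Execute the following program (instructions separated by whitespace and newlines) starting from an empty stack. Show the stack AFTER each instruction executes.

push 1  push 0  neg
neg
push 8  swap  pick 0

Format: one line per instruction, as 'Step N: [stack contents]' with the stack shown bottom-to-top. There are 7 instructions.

Step 1: [1]
Step 2: [1, 0]
Step 3: [1, 0]
Step 4: [1, 0]
Step 5: [1, 0, 8]
Step 6: [1, 8, 0]
Step 7: [1, 8, 0, 0]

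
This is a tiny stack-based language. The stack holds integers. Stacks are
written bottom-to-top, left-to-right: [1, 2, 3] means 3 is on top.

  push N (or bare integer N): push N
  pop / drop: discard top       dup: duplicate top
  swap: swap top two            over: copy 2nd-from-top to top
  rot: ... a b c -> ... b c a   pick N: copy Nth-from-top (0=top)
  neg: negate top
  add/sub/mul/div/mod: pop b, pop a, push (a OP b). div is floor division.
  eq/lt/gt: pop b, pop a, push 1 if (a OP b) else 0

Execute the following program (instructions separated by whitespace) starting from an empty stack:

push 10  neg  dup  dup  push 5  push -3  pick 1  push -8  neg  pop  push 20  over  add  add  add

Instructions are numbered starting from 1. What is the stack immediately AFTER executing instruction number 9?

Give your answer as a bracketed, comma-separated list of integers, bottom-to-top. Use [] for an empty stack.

Answer: [-10, -10, -10, 5, -3, 5, 8]

Derivation:
Step 1 ('push 10'): [10]
Step 2 ('neg'): [-10]
Step 3 ('dup'): [-10, -10]
Step 4 ('dup'): [-10, -10, -10]
Step 5 ('push 5'): [-10, -10, -10, 5]
Step 6 ('push -3'): [-10, -10, -10, 5, -3]
Step 7 ('pick 1'): [-10, -10, -10, 5, -3, 5]
Step 8 ('push -8'): [-10, -10, -10, 5, -3, 5, -8]
Step 9 ('neg'): [-10, -10, -10, 5, -3, 5, 8]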